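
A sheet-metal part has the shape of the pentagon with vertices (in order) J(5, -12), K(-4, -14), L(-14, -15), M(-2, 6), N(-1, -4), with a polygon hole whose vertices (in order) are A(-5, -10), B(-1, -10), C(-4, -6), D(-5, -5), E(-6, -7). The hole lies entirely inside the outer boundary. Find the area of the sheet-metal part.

Outer boundary:
Apply Gauss's area formula: 2A = Σ (x_i·y_{i+1} − x_{i+1}·y_i), indices taken mod 5.
Σ = (-118) + (-136) + (-114) + (14) + (32) = -322
Area = |Σ|/2 = 161.
Hole:
Cross-terms: 40, -34, -10, 5, 25  ⇒  Σ = 26
Area = |Σ|/2 = 13.
Net area = 161 − 13 = 148.

148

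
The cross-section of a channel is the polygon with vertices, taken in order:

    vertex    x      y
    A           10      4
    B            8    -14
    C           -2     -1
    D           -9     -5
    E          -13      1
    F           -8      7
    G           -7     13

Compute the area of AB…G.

Apply the shoelace (surveyor's) formula: 2A = Σ (x_i·y_{i+1} − x_{i+1}·y_i), indices taken mod 7.
A→B: (10)(-14) − (8)(4) = -172
B→C: (8)(-1) − (-2)(-14) = -36
C→D: (-2)(-5) − (-9)(-1) = 1
D→E: (-9)(1) − (-13)(-5) = -74
E→F: (-13)(7) − (-8)(1) = -83
F→G: (-8)(13) − (-7)(7) = -55
G→A: (-7)(4) − (10)(13) = -158
Σ = -577
Area = |Σ|/2 = 288.5.

288.5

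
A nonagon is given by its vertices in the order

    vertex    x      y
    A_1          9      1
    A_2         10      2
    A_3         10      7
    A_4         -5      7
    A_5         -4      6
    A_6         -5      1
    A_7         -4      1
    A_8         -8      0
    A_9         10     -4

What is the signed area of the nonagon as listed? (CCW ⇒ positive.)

Apply the shoelace (surveyor's) formula: 2A = Σ (x_i·y_{i+1} − x_{i+1}·y_i), indices taken mod 9.
Cross-terms: 8, 50, 105, -2, 26, -1, 8, 32, 46  ⇒  Σ = 272
Signed area = Σ/2 = 136 (positive ⇒ counter-clockwise traversal).

136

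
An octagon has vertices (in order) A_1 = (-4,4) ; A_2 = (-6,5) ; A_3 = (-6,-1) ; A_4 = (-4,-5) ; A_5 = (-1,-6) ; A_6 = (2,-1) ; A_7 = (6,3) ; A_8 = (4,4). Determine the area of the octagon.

Σ = (4) + (36) + (26) + (19) + (13) + (12) + (12) + (32) = 154
Area = |Σ|/2 = 77.

77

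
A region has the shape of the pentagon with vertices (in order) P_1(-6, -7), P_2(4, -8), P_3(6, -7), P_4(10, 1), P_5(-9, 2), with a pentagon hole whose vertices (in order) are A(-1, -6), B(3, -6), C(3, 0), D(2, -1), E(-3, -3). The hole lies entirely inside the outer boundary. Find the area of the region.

Outer boundary:
Apply the surveyor's formula: 2A = Σ (x_i·y_{i+1} − x_{i+1}·y_i), indices taken mod 5.
Σ = (76) + (20) + (76) + (29) + (75) = 276
Area = |Σ|/2 = 138.
Hole:
Apply the surveyor's formula: 2A = Σ (x_i·y_{i+1} − x_{i+1}·y_i), indices taken mod 5.
Σ = (24) + (18) + (-3) + (-9) + (15) = 45
Area = |Σ|/2 = 22.5.
Net area = 138 − 22.5 = 115.5.

115.5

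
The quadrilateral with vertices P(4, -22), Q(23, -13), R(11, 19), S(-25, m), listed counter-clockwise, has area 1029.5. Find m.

0

Write out the shoelace sum; only the two edges meeting at S involve m:
2·Area = [(11·m − (-25)·19) + ((-25)·(-22) − 4·m)] + 1034
       = 7·m + 2059 = 2059
⇒ m = 0.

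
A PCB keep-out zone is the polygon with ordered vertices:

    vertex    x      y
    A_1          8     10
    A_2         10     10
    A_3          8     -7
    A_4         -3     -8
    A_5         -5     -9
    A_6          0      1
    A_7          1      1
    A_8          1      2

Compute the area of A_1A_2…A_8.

Apply the shoelace formula: 2A = Σ (x_i·y_{i+1} − x_{i+1}·y_i), indices taken mod 8.
A_1→A_2: (8)(10) − (10)(10) = -20
A_2→A_3: (10)(-7) − (8)(10) = -150
A_3→A_4: (8)(-8) − (-3)(-7) = -85
A_4→A_5: (-3)(-9) − (-5)(-8) = -13
A_5→A_6: (-5)(1) − (0)(-9) = -5
A_6→A_7: (0)(1) − (1)(1) = -1
A_7→A_8: (1)(2) − (1)(1) = 1
A_8→A_1: (1)(10) − (8)(2) = -6
Σ = -279
Area = |Σ|/2 = 139.5.

139.5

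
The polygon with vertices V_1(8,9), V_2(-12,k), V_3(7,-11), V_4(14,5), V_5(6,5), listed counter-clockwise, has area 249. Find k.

15

Write out the shoelace sum; only the two edges meeting at V_2 involve k:
2·Area = [(8·k − (-12)·9) + ((-12)·(-11) − 7·k)] + 243
       = 1·k + 483 = 498
⇒ k = 15.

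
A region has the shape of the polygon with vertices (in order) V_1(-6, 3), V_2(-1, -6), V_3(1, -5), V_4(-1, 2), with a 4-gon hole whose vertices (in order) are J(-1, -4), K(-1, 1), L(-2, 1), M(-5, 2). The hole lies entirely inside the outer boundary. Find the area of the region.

Outer boundary:
Apply the shoelace (surveyor's) formula: 2A = Σ (x_i·y_{i+1} − x_{i+1}·y_i), indices taken mod 4.
Σ = (39) + (11) + (-3) + (9) = 56
Area = |Σ|/2 = 28.
Hole:
Cross-terms: -5, 1, 1, 22  ⇒  Σ = 19
Area = |Σ|/2 = 9.5.
Net area = 28 − 9.5 = 18.5.

18.5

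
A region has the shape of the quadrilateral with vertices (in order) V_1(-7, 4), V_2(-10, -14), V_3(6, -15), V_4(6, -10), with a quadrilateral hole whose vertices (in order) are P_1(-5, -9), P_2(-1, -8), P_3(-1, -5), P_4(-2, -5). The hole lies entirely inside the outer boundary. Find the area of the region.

170

Outer boundary:
Apply Gauss's area formula: 2A = Σ (x_i·y_{i+1} − x_{i+1}·y_i), indices taken mod 4.
Σ = (138) + (234) + (30) + (-46) = 356
Area = |Σ|/2 = 178.
Hole:
Apply Gauss's area formula: 2A = Σ (x_i·y_{i+1} − x_{i+1}·y_i), indices taken mod 4.
Cross-terms: 31, -3, -5, -7  ⇒  Σ = 16
Area = |Σ|/2 = 8.
Net area = 178 − 8 = 170.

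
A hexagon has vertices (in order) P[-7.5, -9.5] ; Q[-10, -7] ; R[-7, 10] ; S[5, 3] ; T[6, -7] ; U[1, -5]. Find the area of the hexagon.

Apply the shoelace formula: 2A = Σ (x_i·y_{i+1} − x_{i+1}·y_i), indices taken mod 6.
Cross-terms: -42.5, -149, -71, -53, -23, -47  ⇒  Σ = -385.5
Area = |Σ|/2 = 192.75.

192.75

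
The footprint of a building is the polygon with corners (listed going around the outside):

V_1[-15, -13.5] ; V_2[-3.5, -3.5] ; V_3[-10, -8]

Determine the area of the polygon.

Apply Gauss's area formula: 2A = Σ (x_i·y_{i+1} − x_{i+1}·y_i), indices taken mod 3.
Σ = (5.25) + (-7) + (15) = 13.25
Area = |Σ|/2 = 6.625.

6.625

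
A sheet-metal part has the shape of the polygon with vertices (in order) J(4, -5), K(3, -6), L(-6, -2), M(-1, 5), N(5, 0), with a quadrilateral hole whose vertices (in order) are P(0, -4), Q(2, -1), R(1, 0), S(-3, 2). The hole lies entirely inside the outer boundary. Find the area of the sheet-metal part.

Outer boundary:
J→K: (4)(-6) − (3)(-5) = -9
K→L: (3)(-2) − (-6)(-6) = -42
L→M: (-6)(5) − (-1)(-2) = -32
M→N: (-1)(0) − (5)(5) = -25
N→J: (5)(-5) − (4)(0) = -25
Σ = -133
Area = |Σ|/2 = 66.5.
Hole:
Apply the shoelace (surveyor's) formula: 2A = Σ (x_i·y_{i+1} − x_{i+1}·y_i), indices taken mod 4.
P→Q: (0)(-1) − (2)(-4) = 8
Q→R: (2)(0) − (1)(-1) = 1
R→S: (1)(2) − (-3)(0) = 2
S→P: (-3)(-4) − (0)(2) = 12
Σ = 23
Area = |Σ|/2 = 11.5.
Net area = 66.5 − 11.5 = 55.

55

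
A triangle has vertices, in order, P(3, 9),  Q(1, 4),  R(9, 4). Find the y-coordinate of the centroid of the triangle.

Apply Gauss's area formula. First the cross-terms c_i = x_i·y_{i+1} − x_{i+1}·y_i:
  3, -32, 69  ⇒  2A = 40, A = 20.
Then Σ (y_i + y_{i+1})·c_i = 680, so ȳ = 680 / (6·20) = 17/3.

17/3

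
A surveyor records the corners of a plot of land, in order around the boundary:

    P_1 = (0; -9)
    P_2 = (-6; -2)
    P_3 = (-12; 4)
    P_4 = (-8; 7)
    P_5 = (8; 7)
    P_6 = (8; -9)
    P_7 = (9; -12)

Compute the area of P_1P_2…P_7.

Apply Gauss's area formula: 2A = Σ (x_i·y_{i+1} − x_{i+1}·y_i), indices taken mod 7.
Cross-terms: -54, -48, -52, -112, -128, -15, -81  ⇒  Σ = -490
Area = |Σ|/2 = 245.

245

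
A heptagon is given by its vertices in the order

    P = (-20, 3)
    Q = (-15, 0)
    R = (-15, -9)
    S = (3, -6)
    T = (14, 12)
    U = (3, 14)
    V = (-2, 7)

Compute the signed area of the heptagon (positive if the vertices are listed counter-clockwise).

Apply the surveyor's formula: 2A = Σ (x_i·y_{i+1} − x_{i+1}·y_i), indices taken mod 7.
Σ = (45) + (135) + (117) + (120) + (160) + (49) + (134) = 760
Signed area = Σ/2 = 380 (positive ⇒ counter-clockwise traversal).

380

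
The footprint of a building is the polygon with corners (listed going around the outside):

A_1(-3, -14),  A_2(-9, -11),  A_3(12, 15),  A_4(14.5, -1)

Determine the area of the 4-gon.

Apply Gauss's area formula: 2A = Σ (x_i·y_{i+1} − x_{i+1}·y_i), indices taken mod 4.
Σ = (-93) + (-3) + (-229.5) + (-206) = -531.5
Area = |Σ|/2 = 265.75.

265.75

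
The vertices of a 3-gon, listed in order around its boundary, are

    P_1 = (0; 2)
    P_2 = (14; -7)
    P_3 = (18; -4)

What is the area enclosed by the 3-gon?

Apply the surveyor's formula: 2A = Σ (x_i·y_{i+1} − x_{i+1}·y_i), indices taken mod 3.
Σ = (-28) + (70) + (36) = 78
Area = |Σ|/2 = 39.

39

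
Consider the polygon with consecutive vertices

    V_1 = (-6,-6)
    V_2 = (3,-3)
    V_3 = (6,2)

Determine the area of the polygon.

18

Cross-terms: 36, 24, -24  ⇒  Σ = 36
Area = |Σ|/2 = 18.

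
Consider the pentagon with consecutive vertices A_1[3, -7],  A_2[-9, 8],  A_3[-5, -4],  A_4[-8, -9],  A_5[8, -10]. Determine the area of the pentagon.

Apply the shoelace formula: 2A = Σ (x_i·y_{i+1} − x_{i+1}·y_i), indices taken mod 5.
Σ = (-39) + (76) + (13) + (152) + (-26) = 176
Area = |Σ|/2 = 88.

88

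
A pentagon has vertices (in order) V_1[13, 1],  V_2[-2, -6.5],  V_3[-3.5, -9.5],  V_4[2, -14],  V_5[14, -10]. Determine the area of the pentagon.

150.875

Apply the surveyor's formula: 2A = Σ (x_i·y_{i+1} − x_{i+1}·y_i), indices taken mod 5.
Cross-terms: -82.5, -3.75, 68, 176, 144  ⇒  Σ = 301.75
Area = |Σ|/2 = 150.875.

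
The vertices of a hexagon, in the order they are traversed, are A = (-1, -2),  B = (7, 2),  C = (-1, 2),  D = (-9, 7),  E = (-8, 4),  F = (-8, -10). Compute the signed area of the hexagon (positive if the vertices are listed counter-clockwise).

88.5

Σ = (12) + (16) + (11) + (20) + (112) + (6) = 177
Signed area = Σ/2 = 88.5 (positive ⇒ counter-clockwise traversal).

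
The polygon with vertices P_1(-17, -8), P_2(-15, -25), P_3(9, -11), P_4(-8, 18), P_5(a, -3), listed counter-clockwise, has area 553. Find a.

The doubled signed area Σ (x_i y_{i+1} − x_{i+1} y_i) is linear in a.
With a=0 it equals 742; the coefficient of a is -26 (from the two edges through P_5).
So -26·a + 742 = 2·553 = 1106 ⇒ a = -14.

-14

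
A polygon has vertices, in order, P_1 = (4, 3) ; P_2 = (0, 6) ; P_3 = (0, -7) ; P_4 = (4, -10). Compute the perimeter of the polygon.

36

|P_1P_2| = √((-4)² + (3)²) = √25 = 5
|P_2P_3| = √((0)² + (-13)²) = √169 = 13
|P_3P_4| = √((4)² + (-3)²) = √25 = 5
|P_4P_1| = √((0)² + (13)²) = √169 = 13
Perimeter = 5 + 13 + 5 + 13 = 36.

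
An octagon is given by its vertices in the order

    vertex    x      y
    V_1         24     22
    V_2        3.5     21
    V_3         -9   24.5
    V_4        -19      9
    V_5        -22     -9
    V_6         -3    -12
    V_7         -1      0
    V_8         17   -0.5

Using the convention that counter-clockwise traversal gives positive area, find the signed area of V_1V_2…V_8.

Apply Gauss's area formula: 2A = Σ (x_i·y_{i+1} − x_{i+1}·y_i), indices taken mod 8.
Σ = (427) + (274.75) + (384.5) + (369) + (237) + (-12) + (0.5) + (386) = 2066.75
Signed area = Σ/2 = 1033.375 (positive ⇒ counter-clockwise traversal).

1033.375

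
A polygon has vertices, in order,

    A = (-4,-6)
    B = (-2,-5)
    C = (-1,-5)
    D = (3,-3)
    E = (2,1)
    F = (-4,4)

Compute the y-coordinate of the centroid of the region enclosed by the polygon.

-80/69

Apply Gauss's area formula. First the cross-terms c_i = x_i·y_{i+1} − x_{i+1}·y_i:
  8, 5, 18, 9, 12, 40  ⇒  2A = 92, A = 46.
Then Σ (y_i + y_{i+1})·c_i = -320, so ȳ = -320 / (6·46) = -80/69.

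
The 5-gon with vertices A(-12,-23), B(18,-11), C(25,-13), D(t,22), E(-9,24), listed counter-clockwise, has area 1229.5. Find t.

Write out the shoelace sum; only the two edges meeting at D involve t:
2·Area = [(25·22 − t·(-13)) + (t·24 − (-9)·22)] + 1082
       = 37·t + 1830 = 2459
⇒ t = 17.

17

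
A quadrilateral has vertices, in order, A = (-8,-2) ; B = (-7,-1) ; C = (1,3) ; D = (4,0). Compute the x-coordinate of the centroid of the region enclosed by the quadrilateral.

-91/69

Apply Gauss's area formula. First the cross-terms c_i = x_i·y_{i+1} − x_{i+1}·y_i:
  -6, -20, -12, -8  ⇒  2A = -46, A = -23.
Then Σ (x_i + x_{i+1})·c_i = 182, so x̄ = 182 / (6·(-23)) = -91/69.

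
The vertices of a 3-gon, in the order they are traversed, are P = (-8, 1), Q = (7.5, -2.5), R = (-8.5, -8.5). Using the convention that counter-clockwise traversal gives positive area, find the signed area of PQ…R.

-74.5

Σ = (12.5) + (-85) + (-76.5) = -149
Signed area = Σ/2 = -74.5 (negative ⇒ clockwise traversal).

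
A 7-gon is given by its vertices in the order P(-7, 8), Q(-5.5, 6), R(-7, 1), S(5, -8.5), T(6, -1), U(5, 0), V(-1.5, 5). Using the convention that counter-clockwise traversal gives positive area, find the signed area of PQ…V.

Cross-terms: 2, 36.5, 54.5, 46, 5, 25, 23  ⇒  Σ = 192
Signed area = Σ/2 = 96 (positive ⇒ counter-clockwise traversal).

96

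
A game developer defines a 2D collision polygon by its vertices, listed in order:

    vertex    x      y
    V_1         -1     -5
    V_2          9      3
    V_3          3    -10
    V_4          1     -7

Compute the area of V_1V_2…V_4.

40

Apply the shoelace formula: 2A = Σ (x_i·y_{i+1} − x_{i+1}·y_i), indices taken mod 4.
Σ = (42) + (-99) + (-11) + (-12) = -80
Area = |Σ|/2 = 40.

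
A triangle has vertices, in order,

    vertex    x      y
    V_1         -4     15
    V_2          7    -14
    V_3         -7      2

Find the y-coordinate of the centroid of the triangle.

Apply Gauss's area formula. First the cross-terms c_i = x_i·y_{i+1} − x_{i+1}·y_i:
  -49, -84, -97  ⇒  2A = -230, A = -115.
Then Σ (y_i + y_{i+1})·c_i = -690, so ȳ = -690 / (6·(-115)) = 1.

1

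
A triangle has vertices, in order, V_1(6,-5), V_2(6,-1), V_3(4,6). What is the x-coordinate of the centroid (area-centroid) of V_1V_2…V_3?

Apply Gauss's area formula. First the cross-terms c_i = x_i·y_{i+1} − x_{i+1}·y_i:
  24, 40, -56  ⇒  2A = 8, A = 4.
Then Σ (x_i + x_{i+1})·c_i = 128, so x̄ = 128 / (6·4) = 16/3.

16/3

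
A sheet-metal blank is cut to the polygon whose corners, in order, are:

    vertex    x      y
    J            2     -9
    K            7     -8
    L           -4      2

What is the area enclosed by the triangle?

Cross-terms: 47, -18, 32  ⇒  Σ = 61
Area = |Σ|/2 = 30.5.

30.5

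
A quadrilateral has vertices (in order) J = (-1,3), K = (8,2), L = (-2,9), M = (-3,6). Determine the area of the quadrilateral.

31

Σ = (-26) + (76) + (15) + (-3) = 62
Area = |Σ|/2 = 31.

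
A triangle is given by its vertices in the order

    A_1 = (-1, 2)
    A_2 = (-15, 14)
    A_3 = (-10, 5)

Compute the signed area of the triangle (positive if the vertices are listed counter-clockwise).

33

Apply the shoelace formula: 2A = Σ (x_i·y_{i+1} − x_{i+1}·y_i), indices taken mod 3.
Cross-terms: 16, 65, -15  ⇒  Σ = 66
Signed area = Σ/2 = 33 (positive ⇒ counter-clockwise traversal).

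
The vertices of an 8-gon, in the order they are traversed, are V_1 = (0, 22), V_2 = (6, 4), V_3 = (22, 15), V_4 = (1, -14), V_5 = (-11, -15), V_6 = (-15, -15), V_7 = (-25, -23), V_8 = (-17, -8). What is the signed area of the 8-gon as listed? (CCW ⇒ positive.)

Apply the shoelace (surveyor's) formula: 2A = Σ (x_i·y_{i+1} − x_{i+1}·y_i), indices taken mod 8.
Cross-terms: -132, 2, -323, -169, -60, -30, -191, -374  ⇒  Σ = -1277
Signed area = Σ/2 = -638.5 (negative ⇒ clockwise traversal).

-638.5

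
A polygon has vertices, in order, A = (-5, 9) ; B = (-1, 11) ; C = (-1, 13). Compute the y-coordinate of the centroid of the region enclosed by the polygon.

11

Apply the shoelace (surveyor's) formula. First the cross-terms c_i = x_i·y_{i+1} − x_{i+1}·y_i:
  -46, -2, 56  ⇒  2A = 8, A = 4.
Then Σ (y_i + y_{i+1})·c_i = 264, so ȳ = 264 / (6·4) = 11.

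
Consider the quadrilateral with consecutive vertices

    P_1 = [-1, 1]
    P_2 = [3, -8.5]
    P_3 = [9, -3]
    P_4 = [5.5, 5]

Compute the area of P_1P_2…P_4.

Σ = (5.5) + (67.5) + (61.5) + (10.5) = 145
Area = |Σ|/2 = 72.5.

72.5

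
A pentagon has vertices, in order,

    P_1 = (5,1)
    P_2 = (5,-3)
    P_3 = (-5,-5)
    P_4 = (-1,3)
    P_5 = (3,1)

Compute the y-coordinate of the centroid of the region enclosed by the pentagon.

-89/69

Apply the shoelace (surveyor's) formula. First the cross-terms c_i = x_i·y_{i+1} − x_{i+1}·y_i:
  -20, -40, -20, -10, -2  ⇒  2A = -92, A = -46.
Then Σ (y_i + y_{i+1})·c_i = 356, so ȳ = 356 / (6·(-46)) = -89/69.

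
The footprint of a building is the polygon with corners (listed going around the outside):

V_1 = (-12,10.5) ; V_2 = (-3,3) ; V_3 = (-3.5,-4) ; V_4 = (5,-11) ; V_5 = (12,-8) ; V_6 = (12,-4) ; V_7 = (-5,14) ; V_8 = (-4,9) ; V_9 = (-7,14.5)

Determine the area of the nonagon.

Apply Gauss's area formula: 2A = Σ (x_i·y_{i+1} − x_{i+1}·y_i), indices taken mod 9.
Σ = (-4.5) + (22.5) + (58.5) + (92) + (48) + (148) + (11) + (5) + (100.5) = 481
Area = |Σ|/2 = 240.5.

240.5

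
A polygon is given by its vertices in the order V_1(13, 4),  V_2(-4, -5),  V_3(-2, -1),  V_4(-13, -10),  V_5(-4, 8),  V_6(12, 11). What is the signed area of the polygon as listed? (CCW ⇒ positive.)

-213.5

V_1→V_2: (13)(-5) − (-4)(4) = -49
V_2→V_3: (-4)(-1) − (-2)(-5) = -6
V_3→V_4: (-2)(-10) − (-13)(-1) = 7
V_4→V_5: (-13)(8) − (-4)(-10) = -144
V_5→V_6: (-4)(11) − (12)(8) = -140
V_6→V_1: (12)(4) − (13)(11) = -95
Σ = -427
Signed area = Σ/2 = -213.5 (negative ⇒ clockwise traversal).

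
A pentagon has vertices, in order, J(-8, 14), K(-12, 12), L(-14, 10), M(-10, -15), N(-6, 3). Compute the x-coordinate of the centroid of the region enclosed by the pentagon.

-9.824

Apply Gauss's area formula. First the cross-terms c_i = x_i·y_{i+1} − x_{i+1}·y_i:
  72, 48, 310, -120, -60  ⇒  2A = 250, A = 125.
Then Σ (x_i + x_{i+1})·c_i = -7368, so x̄ = -7368 / (6·125) = -9.824.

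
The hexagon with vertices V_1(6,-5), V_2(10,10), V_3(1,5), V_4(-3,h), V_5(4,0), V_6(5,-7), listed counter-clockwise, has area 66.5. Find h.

The doubled signed area Σ (x_i y_{i+1} − x_{i+1} y_i) is linear in h.
With h=0 it equals 154; the coefficient of h is -3 (from the two edges through V_4).
So -3·h + 154 = 2·66.5 = 133 ⇒ h = 7.

7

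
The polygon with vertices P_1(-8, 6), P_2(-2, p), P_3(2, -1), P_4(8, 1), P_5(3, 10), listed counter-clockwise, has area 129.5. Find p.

The doubled signed area Σ (x_i y_{i+1} − x_{i+1} y_i) is linear in p.
With p=0 it equals 199; the coefficient of p is -10 (from the two edges through P_2).
So -10·p + 199 = 2·129.5 = 259 ⇒ p = -6.

-6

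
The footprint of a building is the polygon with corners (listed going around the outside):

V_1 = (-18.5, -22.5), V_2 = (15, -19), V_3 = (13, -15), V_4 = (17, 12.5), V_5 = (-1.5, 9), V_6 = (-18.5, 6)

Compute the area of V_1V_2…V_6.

992.5

Σ = (689) + (22) + (417.5) + (171.75) + (157.5) + (527.25) = 1985
Area = |Σ|/2 = 992.5.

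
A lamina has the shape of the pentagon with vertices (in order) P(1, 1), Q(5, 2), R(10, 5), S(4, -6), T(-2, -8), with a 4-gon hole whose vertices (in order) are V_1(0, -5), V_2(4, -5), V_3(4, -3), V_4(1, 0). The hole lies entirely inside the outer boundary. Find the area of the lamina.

45

Outer boundary:
P→Q: (1)(2) − (5)(1) = -3
Q→R: (5)(5) − (10)(2) = 5
R→S: (10)(-6) − (4)(5) = -80
S→T: (4)(-8) − (-2)(-6) = -44
T→P: (-2)(1) − (1)(-8) = 6
Σ = -116
Area = |Σ|/2 = 58.
Hole:
Apply the shoelace (surveyor's) formula: 2A = Σ (x_i·y_{i+1} − x_{i+1}·y_i), indices taken mod 4.
Cross-terms: 20, 8, 3, -5  ⇒  Σ = 26
Area = |Σ|/2 = 13.
Net area = 58 − 13 = 45.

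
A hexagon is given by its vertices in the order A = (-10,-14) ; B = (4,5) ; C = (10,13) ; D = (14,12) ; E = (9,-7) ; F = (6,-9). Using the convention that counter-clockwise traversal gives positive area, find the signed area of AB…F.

-236.5

Σ = (6) + (2) + (-62) + (-206) + (-39) + (-174) = -473
Signed area = Σ/2 = -236.5 (negative ⇒ clockwise traversal).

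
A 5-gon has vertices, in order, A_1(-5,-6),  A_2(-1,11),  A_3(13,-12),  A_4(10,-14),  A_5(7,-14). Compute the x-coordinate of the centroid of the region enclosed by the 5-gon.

35/12

Apply the shoelace formula. First the cross-terms c_i = x_i·y_{i+1} − x_{i+1}·y_i:
  -61, -131, -62, -42, -112  ⇒  2A = -408, A = -204.
Then Σ (x_i + x_{i+1})·c_i = -3570, so x̄ = -3570 / (6·(-204)) = 35/12.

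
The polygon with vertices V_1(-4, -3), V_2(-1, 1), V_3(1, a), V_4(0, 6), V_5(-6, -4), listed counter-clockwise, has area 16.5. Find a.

The doubled signed area Σ (x_i y_{i+1} − x_{i+1} y_i) is linear in a.
With a=0 it equals 36; the coefficient of a is -1 (from the two edges through V_3).
So -1·a + 36 = 2·16.5 = 33 ⇒ a = 3.

3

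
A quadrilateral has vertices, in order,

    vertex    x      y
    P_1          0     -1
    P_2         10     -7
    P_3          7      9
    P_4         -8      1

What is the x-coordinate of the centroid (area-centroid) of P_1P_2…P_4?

Apply Gauss's area formula. First the cross-terms c_i = x_i·y_{i+1} − x_{i+1}·y_i:
  10, 139, 79, 8  ⇒  2A = 236, A = 118.
Then Σ (x_i + x_{i+1})·c_i = 2320, so x̄ = 2320 / (6·118) = 580/177.

580/177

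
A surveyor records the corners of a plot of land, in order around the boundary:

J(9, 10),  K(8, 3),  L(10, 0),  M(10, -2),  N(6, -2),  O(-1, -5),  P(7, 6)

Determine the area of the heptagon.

J→K: (9)(3) − (8)(10) = -53
K→L: (8)(0) − (10)(3) = -30
L→M: (10)(-2) − (10)(0) = -20
M→N: (10)(-2) − (6)(-2) = -8
N→O: (6)(-5) − (-1)(-2) = -32
O→P: (-1)(6) − (7)(-5) = 29
P→J: (7)(10) − (9)(6) = 16
Σ = -98
Area = |Σ|/2 = 49.

49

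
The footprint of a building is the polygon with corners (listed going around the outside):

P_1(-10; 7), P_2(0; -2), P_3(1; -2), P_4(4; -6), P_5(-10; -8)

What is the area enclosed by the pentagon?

109

Apply the surveyor's formula: 2A = Σ (x_i·y_{i+1} − x_{i+1}·y_i), indices taken mod 5.
Σ = (20) + (2) + (2) + (-92) + (-150) = -218
Area = |Σ|/2 = 109.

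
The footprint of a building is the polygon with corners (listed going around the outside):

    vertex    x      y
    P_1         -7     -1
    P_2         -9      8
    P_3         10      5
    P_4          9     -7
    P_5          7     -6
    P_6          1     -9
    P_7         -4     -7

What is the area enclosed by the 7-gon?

Cross-terms: -65, -125, -115, -5, -57, -43, -45  ⇒  Σ = -455
Area = |Σ|/2 = 227.5.

227.5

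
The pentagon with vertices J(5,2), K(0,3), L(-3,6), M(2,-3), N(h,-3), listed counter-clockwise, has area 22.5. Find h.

The doubled signed area Σ (x_i y_{i+1} − x_{i+1} y_i) is linear in h.
With h=0 it equals 30; the coefficient of h is 5 (from the two edges through N).
So 5·h + 30 = 2·22.5 = 45 ⇒ h = 3.

3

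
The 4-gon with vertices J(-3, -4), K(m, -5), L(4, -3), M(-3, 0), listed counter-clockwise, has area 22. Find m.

Write out the shoelace sum; only the two edges meeting at K involve m:
2·Area = [((-3)·(-5) − m·(-4)) + (m·(-3) − 4·(-5))] + 3
       = 1·m + 38 = 44
⇒ m = 6.

6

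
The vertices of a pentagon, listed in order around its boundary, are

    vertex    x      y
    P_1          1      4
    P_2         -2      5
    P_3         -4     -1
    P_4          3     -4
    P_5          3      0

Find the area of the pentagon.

Apply the shoelace formula: 2A = Σ (x_i·y_{i+1} − x_{i+1}·y_i), indices taken mod 5.
Cross-terms: 13, 22, 19, 12, 12  ⇒  Σ = 78
Area = |Σ|/2 = 39.

39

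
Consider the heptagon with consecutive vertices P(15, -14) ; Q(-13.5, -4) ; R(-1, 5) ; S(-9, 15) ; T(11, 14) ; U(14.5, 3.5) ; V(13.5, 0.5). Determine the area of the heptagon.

491.25

Apply the shoelace (surveyor's) formula: 2A = Σ (x_i·y_{i+1} − x_{i+1}·y_i), indices taken mod 7.
Σ = (-249) + (-71.5) + (30) + (-291) + (-164.5) + (-40) + (-196.5) = -982.5
Area = |Σ|/2 = 491.25.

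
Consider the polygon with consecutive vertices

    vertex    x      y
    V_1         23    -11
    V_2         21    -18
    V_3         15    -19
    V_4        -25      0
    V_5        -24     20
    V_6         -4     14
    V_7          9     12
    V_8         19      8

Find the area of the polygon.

1133

Apply the surveyor's formula: 2A = Σ (x_i·y_{i+1} − x_{i+1}·y_i), indices taken mod 8.
Σ = (-183) + (-129) + (-475) + (-500) + (-256) + (-174) + (-156) + (-393) = -2266
Area = |Σ|/2 = 1133.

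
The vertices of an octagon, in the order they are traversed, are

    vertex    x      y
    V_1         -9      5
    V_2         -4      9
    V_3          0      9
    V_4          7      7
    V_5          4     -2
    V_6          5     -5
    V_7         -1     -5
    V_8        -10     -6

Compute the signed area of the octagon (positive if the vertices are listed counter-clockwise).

-195

Apply the shoelace (surveyor's) formula: 2A = Σ (x_i·y_{i+1} − x_{i+1}·y_i), indices taken mod 8.
Σ = (-61) + (-36) + (-63) + (-42) + (-10) + (-30) + (-44) + (-104) = -390
Signed area = Σ/2 = -195 (negative ⇒ clockwise traversal).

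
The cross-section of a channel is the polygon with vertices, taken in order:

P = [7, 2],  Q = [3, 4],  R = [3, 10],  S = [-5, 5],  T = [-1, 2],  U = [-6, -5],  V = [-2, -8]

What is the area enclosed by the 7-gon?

103.5

P→Q: (7)(4) − (3)(2) = 22
Q→R: (3)(10) − (3)(4) = 18
R→S: (3)(5) − (-5)(10) = 65
S→T: (-5)(2) − (-1)(5) = -5
T→U: (-1)(-5) − (-6)(2) = 17
U→V: (-6)(-8) − (-2)(-5) = 38
V→P: (-2)(2) − (7)(-8) = 52
Σ = 207
Area = |Σ|/2 = 103.5.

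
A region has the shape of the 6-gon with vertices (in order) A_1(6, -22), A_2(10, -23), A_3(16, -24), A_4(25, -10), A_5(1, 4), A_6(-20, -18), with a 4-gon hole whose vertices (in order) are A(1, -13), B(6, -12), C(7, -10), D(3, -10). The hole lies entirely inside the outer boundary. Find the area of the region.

Outer boundary:
Apply the shoelace formula: 2A = Σ (x_i·y_{i+1} − x_{i+1}·y_i), indices taken mod 6.
Cross-terms: 82, 128, 440, 110, 62, 548  ⇒  Σ = 1370
Area = |Σ|/2 = 685.
Hole:
Apply the shoelace (surveyor's) formula: 2A = Σ (x_i·y_{i+1} − x_{i+1}·y_i), indices taken mod 4.
A→B: (1)(-12) − (6)(-13) = 66
B→C: (6)(-10) − (7)(-12) = 24
C→D: (7)(-10) − (3)(-10) = -40
D→A: (3)(-13) − (1)(-10) = -29
Σ = 21
Area = |Σ|/2 = 10.5.
Net area = 685 − 10.5 = 674.5.

674.5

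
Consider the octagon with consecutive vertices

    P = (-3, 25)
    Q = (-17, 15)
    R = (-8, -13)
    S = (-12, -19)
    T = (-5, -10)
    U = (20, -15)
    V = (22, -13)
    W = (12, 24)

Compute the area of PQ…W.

1071.5

Cross-terms: 380, 341, -4, 25, 275, 70, 684, 372  ⇒  Σ = 2143
Area = |Σ|/2 = 1071.5.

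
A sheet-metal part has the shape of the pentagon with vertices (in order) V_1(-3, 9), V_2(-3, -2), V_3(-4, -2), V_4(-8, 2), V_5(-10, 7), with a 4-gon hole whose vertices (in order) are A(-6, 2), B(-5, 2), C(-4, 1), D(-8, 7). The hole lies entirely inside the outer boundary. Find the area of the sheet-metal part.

Outer boundary:
Cross-terms: 33, -2, -24, -36, -69  ⇒  Σ = -98
Area = |Σ|/2 = 49.
Hole:
Apply Gauss's area formula: 2A = Σ (x_i·y_{i+1} − x_{i+1}·y_i), indices taken mod 4.
Cross-terms: -2, 3, -20, 26  ⇒  Σ = 7
Area = |Σ|/2 = 3.5.
Net area = 49 − 3.5 = 45.5.

45.5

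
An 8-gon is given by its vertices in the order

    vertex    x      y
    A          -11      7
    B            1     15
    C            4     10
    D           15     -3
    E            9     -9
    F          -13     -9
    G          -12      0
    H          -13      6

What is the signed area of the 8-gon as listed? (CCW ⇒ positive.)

-447.5

Cross-terms: -172, -50, -162, -108, -198, -108, -72, -25  ⇒  Σ = -895
Signed area = Σ/2 = -447.5 (negative ⇒ clockwise traversal).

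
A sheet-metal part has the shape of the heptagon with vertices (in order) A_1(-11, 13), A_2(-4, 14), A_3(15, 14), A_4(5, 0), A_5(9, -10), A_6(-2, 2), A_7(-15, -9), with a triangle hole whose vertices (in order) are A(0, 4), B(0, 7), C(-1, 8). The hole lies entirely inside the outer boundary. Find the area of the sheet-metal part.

Outer boundary:
Apply the shoelace formula: 2A = Σ (x_i·y_{i+1} − x_{i+1}·y_i), indices taken mod 7.
A_1→A_2: (-11)(14) − (-4)(13) = -102
A_2→A_3: (-4)(14) − (15)(14) = -266
A_3→A_4: (15)(0) − (5)(14) = -70
A_4→A_5: (5)(-10) − (9)(0) = -50
A_5→A_6: (9)(2) − (-2)(-10) = -2
A_6→A_7: (-2)(-9) − (-15)(2) = 48
A_7→A_1: (-15)(13) − (-11)(-9) = -294
Σ = -736
Area = |Σ|/2 = 368.
Hole:
Apply Gauss's area formula: 2A = Σ (x_i·y_{i+1} − x_{i+1}·y_i), indices taken mod 3.
A→B: (0)(7) − (0)(4) = 0
B→C: (0)(8) − (-1)(7) = 7
C→A: (-1)(4) − (0)(8) = -4
Σ = 3
Area = |Σ|/2 = 1.5.
Net area = 368 − 1.5 = 366.5.

366.5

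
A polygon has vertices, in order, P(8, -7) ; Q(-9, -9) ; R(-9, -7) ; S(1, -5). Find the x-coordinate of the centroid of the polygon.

Apply the shoelace (surveyor's) formula. First the cross-terms c_i = x_i·y_{i+1} − x_{i+1}·y_i:
  -135, -18, 52, 33  ⇒  2A = -68, A = -34.
Then Σ (x_i + x_{i+1})·c_i = 340, so x̄ = 340 / (6·(-34)) = -5/3.

-5/3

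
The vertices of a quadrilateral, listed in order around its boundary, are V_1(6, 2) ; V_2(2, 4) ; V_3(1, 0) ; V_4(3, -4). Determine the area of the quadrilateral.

21

Apply the shoelace (surveyor's) formula: 2A = Σ (x_i·y_{i+1} − x_{i+1}·y_i), indices taken mod 4.
Σ = (20) + (-4) + (-4) + (30) = 42
Area = |Σ|/2 = 21.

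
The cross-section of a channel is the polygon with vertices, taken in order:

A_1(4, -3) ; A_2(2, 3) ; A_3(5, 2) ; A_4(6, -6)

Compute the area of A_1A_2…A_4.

14.5

Apply Gauss's area formula: 2A = Σ (x_i·y_{i+1} − x_{i+1}·y_i), indices taken mod 4.
Σ = (18) + (-11) + (-42) + (6) = -29
Area = |Σ|/2 = 14.5.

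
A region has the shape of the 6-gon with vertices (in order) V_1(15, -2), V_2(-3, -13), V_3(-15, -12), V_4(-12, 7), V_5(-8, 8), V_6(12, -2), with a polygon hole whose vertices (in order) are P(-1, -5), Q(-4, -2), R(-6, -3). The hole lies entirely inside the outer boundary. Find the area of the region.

357

Outer boundary:
Apply Gauss's area formula: 2A = Σ (x_i·y_{i+1} − x_{i+1}·y_i), indices taken mod 6.
V_1→V_2: (15)(-13) − (-3)(-2) = -201
V_2→V_3: (-3)(-12) − (-15)(-13) = -159
V_3→V_4: (-15)(7) − (-12)(-12) = -249
V_4→V_5: (-12)(8) − (-8)(7) = -40
V_5→V_6: (-8)(-2) − (12)(8) = -80
V_6→V_1: (12)(-2) − (15)(-2) = 6
Σ = -723
Area = |Σ|/2 = 361.5.
Hole:
Apply the surveyor's formula: 2A = Σ (x_i·y_{i+1} − x_{i+1}·y_i), indices taken mod 3.
Σ = (-18) + (0) + (27) = 9
Area = |Σ|/2 = 4.5.
Net area = 361.5 − 4.5 = 357.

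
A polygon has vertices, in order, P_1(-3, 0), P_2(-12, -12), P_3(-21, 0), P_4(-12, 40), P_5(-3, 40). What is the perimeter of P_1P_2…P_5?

120

|P_1P_2| = √((-9)² + (-12)²) = √225 = 15
|P_2P_3| = √((-9)² + (12)²) = √225 = 15
|P_3P_4| = √((9)² + (40)²) = √1681 = 41
|P_4P_5| = √((9)² + (0)²) = √81 = 9
|P_5P_1| = √((0)² + (-40)²) = √1600 = 40
Perimeter = 15 + 15 + 41 + 9 + 40 = 120.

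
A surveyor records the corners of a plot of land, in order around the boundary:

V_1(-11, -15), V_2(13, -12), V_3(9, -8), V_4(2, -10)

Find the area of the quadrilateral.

58.5

Cross-terms: 327, 4, -74, -140  ⇒  Σ = 117
Area = |Σ|/2 = 58.5.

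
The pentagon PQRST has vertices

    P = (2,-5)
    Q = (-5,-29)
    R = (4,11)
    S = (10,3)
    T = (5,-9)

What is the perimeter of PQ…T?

|PQ| = √((-7)² + (-24)²) = √625 = 25
|QR| = √((9)² + (40)²) = √1681 = 41
|RS| = √((6)² + (-8)²) = √100 = 10
|ST| = √((-5)² + (-12)²) = √169 = 13
|TP| = √((-3)² + (4)²) = √25 = 5
Perimeter = 25 + 41 + 10 + 13 + 5 = 94.

94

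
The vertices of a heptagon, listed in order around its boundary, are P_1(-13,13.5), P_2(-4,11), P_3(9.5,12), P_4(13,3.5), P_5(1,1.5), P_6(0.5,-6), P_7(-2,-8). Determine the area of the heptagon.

251

Σ = (-89) + (-152.5) + (-122.75) + (16) + (-6.75) + (-16) + (-131) = -502
Area = |Σ|/2 = 251.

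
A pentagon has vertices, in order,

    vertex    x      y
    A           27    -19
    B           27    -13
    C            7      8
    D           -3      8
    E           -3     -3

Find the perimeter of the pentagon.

90

|AB| = √((0)² + (6)²) = √36 = 6
|BC| = √((-20)² + (21)²) = √841 = 29
|CD| = √((-10)² + (0)²) = √100 = 10
|DE| = √((0)² + (-11)²) = √121 = 11
|EA| = √((30)² + (-16)²) = √1156 = 34
Perimeter = 6 + 29 + 10 + 11 + 34 = 90.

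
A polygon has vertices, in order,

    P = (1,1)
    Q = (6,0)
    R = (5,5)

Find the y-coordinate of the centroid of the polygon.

Apply the shoelace (surveyor's) formula. First the cross-terms c_i = x_i·y_{i+1} − x_{i+1}·y_i:
  -6, 30, 0  ⇒  2A = 24, A = 12.
Then Σ (y_i + y_{i+1})·c_i = 144, so ȳ = 144 / (6·12) = 2.

2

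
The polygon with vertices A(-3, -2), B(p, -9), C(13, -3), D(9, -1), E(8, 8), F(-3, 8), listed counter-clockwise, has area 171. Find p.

Write out the shoelace sum; only the two edges meeting at B involve p:
2·Area = [((-3)·(-9) − p·(-2)) + (p·(-3) − 13·(-9))] + 212
       = -1·p + 356 = 342
⇒ p = 14.

14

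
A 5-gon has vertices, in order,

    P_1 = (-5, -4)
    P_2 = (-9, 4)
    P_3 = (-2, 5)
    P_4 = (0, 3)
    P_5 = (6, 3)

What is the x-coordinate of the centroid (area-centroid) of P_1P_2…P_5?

-181/63

Apply the shoelace (surveyor's) formula. First the cross-terms c_i = x_i·y_{i+1} − x_{i+1}·y_i:
  -56, -37, -6, -18, -9  ⇒  2A = -126, A = -63.
Then Σ (x_i + x_{i+1})·c_i = 1086, so x̄ = 1086 / (6·(-63)) = -181/63.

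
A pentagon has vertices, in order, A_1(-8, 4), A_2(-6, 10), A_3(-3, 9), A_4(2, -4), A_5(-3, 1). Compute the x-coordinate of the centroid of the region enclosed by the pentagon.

-53/15

Apply the shoelace (surveyor's) formula. First the cross-terms c_i = x_i·y_{i+1} − x_{i+1}·y_i:
  -56, -24, -6, -10, -4  ⇒  2A = -100, A = -50.
Then Σ (x_i + x_{i+1})·c_i = 1060, so x̄ = 1060 / (6·(-50)) = -53/15.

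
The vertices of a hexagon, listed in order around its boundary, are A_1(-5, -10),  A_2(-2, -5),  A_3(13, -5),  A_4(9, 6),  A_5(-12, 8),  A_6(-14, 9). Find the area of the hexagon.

268

Cross-terms: 5, 75, 123, 144, 4, 185  ⇒  Σ = 536
Area = |Σ|/2 = 268.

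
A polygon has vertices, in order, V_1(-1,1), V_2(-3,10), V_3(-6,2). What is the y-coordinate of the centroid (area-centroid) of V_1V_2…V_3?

13/3

Apply Gauss's area formula. First the cross-terms c_i = x_i·y_{i+1} − x_{i+1}·y_i:
  -7, 54, -4  ⇒  2A = 43, A = 21.5.
Then Σ (y_i + y_{i+1})·c_i = 559, so ȳ = 559 / (6·21.5) = 13/3.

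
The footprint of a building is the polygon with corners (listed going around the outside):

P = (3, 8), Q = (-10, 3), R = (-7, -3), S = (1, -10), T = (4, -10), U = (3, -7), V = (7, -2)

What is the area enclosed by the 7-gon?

Apply the surveyor's formula: 2A = Σ (x_i·y_{i+1} − x_{i+1}·y_i), indices taken mod 7.
Σ = (89) + (51) + (73) + (30) + (2) + (43) + (62) = 350
Area = |Σ|/2 = 175.

175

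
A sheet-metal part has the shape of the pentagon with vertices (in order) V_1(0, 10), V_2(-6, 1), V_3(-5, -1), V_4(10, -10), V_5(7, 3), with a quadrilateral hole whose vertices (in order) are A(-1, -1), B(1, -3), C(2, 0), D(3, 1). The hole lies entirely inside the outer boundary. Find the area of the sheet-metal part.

Outer boundary:
Σ = (60) + (11) + (60) + (100) + (70) = 301
Area = |Σ|/2 = 150.5.
Hole:
Cross-terms: 4, 6, 2, -2  ⇒  Σ = 10
Area = |Σ|/2 = 5.
Net area = 150.5 − 5 = 145.5.

145.5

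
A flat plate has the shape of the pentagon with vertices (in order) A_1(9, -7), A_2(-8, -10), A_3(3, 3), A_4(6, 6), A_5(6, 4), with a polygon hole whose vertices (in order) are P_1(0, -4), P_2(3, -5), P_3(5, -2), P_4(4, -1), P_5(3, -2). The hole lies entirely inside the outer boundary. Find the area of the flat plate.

106.5

Outer boundary:
Cross-terms: -146, 6, 0, -12, -78  ⇒  Σ = -230
Area = |Σ|/2 = 115.
Hole:
Apply the surveyor's formula: 2A = Σ (x_i·y_{i+1} − x_{i+1}·y_i), indices taken mod 5.
P_1→P_2: (0)(-5) − (3)(-4) = 12
P_2→P_3: (3)(-2) − (5)(-5) = 19
P_3→P_4: (5)(-1) − (4)(-2) = 3
P_4→P_5: (4)(-2) − (3)(-1) = -5
P_5→P_1: (3)(-4) − (0)(-2) = -12
Σ = 17
Area = |Σ|/2 = 8.5.
Net area = 115 − 8.5 = 106.5.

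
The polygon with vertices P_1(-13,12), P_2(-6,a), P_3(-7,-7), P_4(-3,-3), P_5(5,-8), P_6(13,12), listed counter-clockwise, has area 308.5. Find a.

2

The doubled signed area Σ (x_i y_{i+1} − x_{i+1} y_i) is linear in a.
With a=0 it equals 629; the coefficient of a is -6 (from the two edges through P_2).
So -6·a + 629 = 2·308.5 = 617 ⇒ a = 2.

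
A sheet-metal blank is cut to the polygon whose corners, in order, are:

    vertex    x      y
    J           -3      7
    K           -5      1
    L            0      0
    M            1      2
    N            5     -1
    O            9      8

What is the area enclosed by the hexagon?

78.5

Apply Gauss's area formula: 2A = Σ (x_i·y_{i+1} − x_{i+1}·y_i), indices taken mod 6.
Σ = (32) + (0) + (0) + (-11) + (49) + (87) = 157
Area = |Σ|/2 = 78.5.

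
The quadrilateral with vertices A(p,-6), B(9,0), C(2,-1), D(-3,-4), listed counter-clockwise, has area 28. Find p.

1

Write out the shoelace sum; only the two edges meeting at A involve p:
2·Area = [((-3)·(-6) − p·(-4)) + (p·0 − 9·(-6))] + -20
       = 4·p + 52 = 56
⇒ p = 1.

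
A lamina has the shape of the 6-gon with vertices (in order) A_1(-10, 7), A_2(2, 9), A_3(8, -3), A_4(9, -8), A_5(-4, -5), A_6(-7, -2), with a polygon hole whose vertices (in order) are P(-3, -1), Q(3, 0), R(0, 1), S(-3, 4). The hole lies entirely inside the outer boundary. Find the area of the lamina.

184

Outer boundary:
Cross-terms: -104, -78, -37, -77, -27, -69  ⇒  Σ = -392
Area = |Σ|/2 = 196.
Hole:
Cross-terms: 3, 3, 3, 15  ⇒  Σ = 24
Area = |Σ|/2 = 12.
Net area = 196 − 12 = 184.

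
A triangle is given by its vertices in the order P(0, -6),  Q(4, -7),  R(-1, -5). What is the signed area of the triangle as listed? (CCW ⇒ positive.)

1.5

Σ = (24) + (-27) + (6) = 3
Signed area = Σ/2 = 1.5 (positive ⇒ counter-clockwise traversal).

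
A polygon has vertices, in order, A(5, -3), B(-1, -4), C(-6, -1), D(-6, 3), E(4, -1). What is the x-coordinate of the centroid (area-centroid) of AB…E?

Apply the shoelace formula. First the cross-terms c_i = x_i·y_{i+1} − x_{i+1}·y_i:
  -23, -23, -24, -6, -7  ⇒  2A = -83, A = -41.5.
Then Σ (x_i + x_{i+1})·c_i = 306, so x̄ = 306 / (6·(-41.5)) = -102/83.

-102/83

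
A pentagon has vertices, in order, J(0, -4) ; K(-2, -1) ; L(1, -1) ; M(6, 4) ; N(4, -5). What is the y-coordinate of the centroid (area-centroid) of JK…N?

Apply the shoelace (surveyor's) formula. First the cross-terms c_i = x_i·y_{i+1} − x_{i+1}·y_i:
  -8, 3, 10, -46, -16  ⇒  2A = -57, A = -28.5.
Then Σ (y_i + y_{i+1})·c_i = 254, so ȳ = 254 / (6·(-28.5)) = -254/171.

-254/171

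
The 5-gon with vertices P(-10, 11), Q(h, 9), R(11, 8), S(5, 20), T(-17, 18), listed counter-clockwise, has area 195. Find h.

The doubled signed area Σ (x_i y_{i+1} − x_{i+1} y_i) is linear in h.
With h=0 it equals 414; the coefficient of h is -3 (from the two edges through Q).
So -3·h + 414 = 2·195 = 390 ⇒ h = 8.

8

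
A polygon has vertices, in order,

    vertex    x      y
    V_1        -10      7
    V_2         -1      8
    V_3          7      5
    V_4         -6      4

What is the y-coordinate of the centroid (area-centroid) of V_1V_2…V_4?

694/117

Apply the shoelace (surveyor's) formula. First the cross-terms c_i = x_i·y_{i+1} − x_{i+1}·y_i:
  -73, -61, 58, -2  ⇒  2A = -78, A = -39.
Then Σ (y_i + y_{i+1})·c_i = -1388, so ȳ = -1388 / (6·(-39)) = 694/117.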